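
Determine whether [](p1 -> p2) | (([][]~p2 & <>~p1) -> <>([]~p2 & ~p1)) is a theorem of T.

Tableau for the negation ~([](p1 -> p2) | (([][]~p2 & <>~p1) -> <>([]~p2 & ~p1))):
1. ~([](p1 -> p2) | (([][]~p2 & <>~p1) -> <>([]~p2 & ~p1))), 0
2. ~[](p1 -> p2), 0
3. ~(([][]~p2 & <>~p1) -> <>([]~p2 & ~p1)), 0
4. [][]~p2 & <>~p1, 0
5. ~<>([]~p2 & ~p1), 0
6. [][]~p2, 0
7. <>~p1, 0
8. ~([]~p2 & ~p1), 0
9. []~p2, 0
10. ~p2, 0
11. ~[]~p2, 0
12. ~(p1 -> p2), 1
13. p1, 1
14. ~p2, 1
15. ~([]~p2 & ~p1), 1
16. []~p2, 1
17. ~p1, 2
18. ~([]~p2 & ~p1), 2
19. []~p2, 2
20. ~p2, 2
21. ~[]~p2, 2
22. p2, 3
23. ~([]~p2 & ~p1), 3
24. []~p2, 3
25. ~p2, 3
Accessibility: 0R0, 0R1, 0R2, 0R3, 1R1, 2R2, 3R3
Branch closes: p2 and ~p2 both at 3.
All branches of the negation close; one closing branch shown above.

Valid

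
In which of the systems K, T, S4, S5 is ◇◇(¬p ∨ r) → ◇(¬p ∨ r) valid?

S4, S5

T-tableau for the negation ¬(◇◇(¬p ∨ r) → ◇(¬p ∨ r)):
1. ¬(◇◇(¬p ∨ r) → ◇(¬p ∨ r)), 0
2. ◇◇(¬p ∨ r), 0
3. ¬◇(¬p ∨ r), 0
4. ¬(¬p ∨ r), 0
5. p, 0
6. ¬r, 0
7. ◇(¬p ∨ r), 1
8. ¬(¬p ∨ r), 1
9. p, 1
10. ¬r, 1
11. ¬p ∨ r, 2
12. r, 2
Accessibility: 0R0, 0R1, 1R1, 1R2, 2R2
Complete open branch: countermodel on a T-frame, so not valid in T, nor in K (the same frame is also a K-frame).
S4-tableau for the negation ¬(◇◇(¬p ∨ r) → ◇(¬p ∨ r)):
1. ¬(◇◇(¬p ∨ r) → ◇(¬p ∨ r)), 0
2. ◇◇(¬p ∨ r), 0
3. ¬◇(¬p ∨ r), 0
4. ¬(¬p ∨ r), 0
5. p, 0
6. ¬r, 0
7. ◇(¬p ∨ r), 1
8. ¬(¬p ∨ r), 1
9. p, 1
10. ¬r, 1
11. ¬p ∨ r, 2
12. ¬(¬p ∨ r), 2
13. p, 2
14. ¬r, 2
15. r, 2
Accessibility: 0R0, 0R1, 0R2, 1R1, 1R2, 2R2
Branch closes: r and ¬r both at 2.
Every branch closes (one shown): valid in S4, hence also in S5 (every theorem of S4 is a theorem of S5).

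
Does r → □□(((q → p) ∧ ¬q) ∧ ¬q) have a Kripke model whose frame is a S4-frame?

Yes, satisfiable

1. r → □□(((q → p) ∧ ¬q) ∧ ¬q), 0
2. □□(((q → p) ∧ ¬q) ∧ ¬q), 0
3. □(((q → p) ∧ ¬q) ∧ ¬q), 0
4. ((q → p) ∧ ¬q) ∧ ¬q, 0
5. (q → p) ∧ ¬q, 0
6. ¬q, 0
7. q → p, 0
8. p, 0
Accessibility: 0R0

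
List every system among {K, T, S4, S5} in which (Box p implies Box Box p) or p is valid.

T, S4, S5

T-tableau for the negation not ((Box p implies Box Box p) or p):
1. not ((Box p implies Box Box p) or p), w0
2. not (Box p implies Box Box p), w0
3. not p, w0
4. Box p, w0
5. not Box Box p, w0
6. p, w0
Accessibility: w0Rw0
Branch closes: p and not p both at w0.
Every branch closes (one shown): valid in T, hence also in S4, S5 (every theorem of T is a theorem of S4 and S5).
K-tableau for the negation not ((Box p implies Box Box p) or p):
1. not ((Box p implies Box Box p) or p), w0
2. not (Box p implies Box Box p), w0
3. not p, w0
4. Box p, w0
5. not Box Box p, w0
6. not Box p, w1
7. p, w1
8. not p, w2
Accessibility: w0Rw1, w1Rw2
Complete open branch: countermodel on a K-frame, so not valid in K.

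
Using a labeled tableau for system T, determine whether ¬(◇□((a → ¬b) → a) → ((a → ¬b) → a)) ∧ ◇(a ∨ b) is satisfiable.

1. ¬(◇□((a → ¬b) → a) → ((a → ¬b) → a)) ∧ ◇(a ∨ b), w0
2. ¬(◇□((a → ¬b) → a) → ((a → ¬b) → a)), w0
3. ◇(a ∨ b), w0
4. ◇□((a → ¬b) → a), w0
5. ¬((a → ¬b) → a), w0
6. a → ¬b, w0
7. ¬a, w0
8. ¬b, w0
9. a ∨ b, w1
10. b, w1
11. □((a → ¬b) → a), w2
12. (a → ¬b) → a, w2
13. a, w2
Accessibility: w0Rw0, w0Rw1, w0Rw2, w1Rw1, w2Rw2

Satisfiable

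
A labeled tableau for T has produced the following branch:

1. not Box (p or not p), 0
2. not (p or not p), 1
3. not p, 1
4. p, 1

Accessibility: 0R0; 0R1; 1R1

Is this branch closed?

Yes, closed

Both p and not p appear at 1.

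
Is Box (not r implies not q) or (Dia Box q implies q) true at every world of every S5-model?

Valid in S5

Tableau for the negation not (Box (not r implies not q) or (Dia Box q implies q)):
1. not (Box (not r implies not q) or (Dia Box q implies q)), 0
2. not Box (not r implies not q), 0   [neg-or-rule on 1]
3. not (Dia Box q implies q), 0   [neg-or-rule on 1]
4. Dia Box q, 0   [neg-implies-rule on 3]
5. not q, 0   [neg-implies-rule on 3]
6. not (not r implies not q), 1   [neg-Box-rule on 2: fresh world 1, 0R1]
7. not r, 1   [neg-implies-rule on 6]
8. q, 1   [neg-implies-rule on 6]
9. Box q, 2   [Dia-rule on 4: fresh world 2, 0R2]
10. q, 0   [Box-rule on 9 via 2R0]
Accessibility: 0R0, 0R1, 0R2, 1R0, 1R1, 1R2, 2R0, 2R1, 2R2
Branch closes: q and not q both at 0.
All branches of the negation close; one closing branch shown above.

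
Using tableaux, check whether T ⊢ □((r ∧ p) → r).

Valid in T

Tableau for the negation ¬□((r ∧ p) → r):
1. ¬□((r ∧ p) → r), 0
2. ¬((r ∧ p) → r), 1   [¬□-rule on 1: fresh world 1, 0R1]
3. r ∧ p, 1   [¬→-rule on 2]
4. ¬r, 1   [¬→-rule on 2]
5. r, 1   [∧-rule on 3]
6. p, 1   [∧-rule on 3]
Accessibility: 0R0, 0R1, 1R1
Branch closes: r and ¬r both at 1.
All branches of the negation close; one closing branch shown above.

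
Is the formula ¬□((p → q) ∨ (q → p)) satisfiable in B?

Unsatisfiable (every branch closes)

1. ¬□((p → q) ∨ (q → p)), w0
2. ¬((p → q) ∨ (q → p)), w1
3. ¬(p → q), w1
4. ¬(q → p), w1
5. p, w1
6. ¬q, w1
7. q, w1
8. ¬p, w1
Accessibility: w0Rw0, w0Rw1, w1Rw0, w1Rw1
Branch closes: q and ¬q both at w1.
All branches of the tableau close; one closing branch shown above.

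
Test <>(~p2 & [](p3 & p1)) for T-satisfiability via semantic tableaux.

1. <>(~p2 & [](p3 & p1)), u
2. ~p2 & [](p3 & p1), v   [<>-rule on 1: fresh world v, uRv]
3. ~p2, v   [&-rule on 2]
4. [](p3 & p1), v   [&-rule on 2]
5. p3 & p1, v   [[]-rule on 4 via vRv]
6. p3, v   [&-rule on 5]
7. p1, v   [&-rule on 5]
Accessibility: uRu, uRv, vRv

Satisfiable (open branch found)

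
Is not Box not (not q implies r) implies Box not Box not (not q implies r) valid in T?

Tableau for the negation not (not Box not (not q implies r) implies Box not Box not (not q implies r)):
1. not (not Box not (not q implies r) implies Box not Box not (not q implies r)), 0
2. not Box not (not q implies r), 0
3. not Box not Box not (not q implies r), 0
4. not q implies r, 1
5. r, 1
6. Box not (not q implies r), 2
7. not (not q implies r), 2
8. not q, 2
9. not r, 2
Accessibility: 0R0, 0R1, 0R2, 1R1, 2R2
The negation has an open branch (countermodel exists).

Not valid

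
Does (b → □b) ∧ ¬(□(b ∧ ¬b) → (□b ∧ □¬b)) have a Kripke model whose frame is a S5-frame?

Unsatisfiable

1. (b → □b) ∧ ¬(□(b ∧ ¬b) → (□b ∧ □¬b)), w0
2. b → □b, w0
3. ¬(□(b ∧ ¬b) → (□b ∧ □¬b)), w0
4. □(b ∧ ¬b), w0
5. ¬(□b ∧ □¬b), w0
6. b ∧ ¬b, w0
7. b, w0
8. ¬b, w0
Accessibility: w0Rw0
Branch closes: b and ¬b both at w0.
All branches of the tableau close; one closing branch shown above.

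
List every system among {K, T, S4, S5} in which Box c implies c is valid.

T, S4, S5

T-tableau for the negation not (Box c implies c):
1. not (Box c implies c), u
2. Box c, u
3. not c, u
4. c, u
Accessibility: uRu
Branch closes: c and not c both at u.
Every branch closes (one shown): valid in T, hence also in S4, S5 (every theorem of T is a theorem of S4 and S5).
K-tableau for the negation not (Box c implies c):
1. not (Box c implies c), u
2. Box c, u
3. not c, u
Complete open branch: countermodel on a K-frame, so not valid in K.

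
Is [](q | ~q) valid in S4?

Tableau for the negation ~[](q | ~q):
1. ~[](q | ~q), w0
2. ~(q | ~q), w1
3. ~q, w1
4. q, w1
Accessibility: w0Rw0, w0Rw1, w1Rw1
Branch closes: q and ~q both at w1.
All branches of the negation close; one closing branch shown above.

Valid in S4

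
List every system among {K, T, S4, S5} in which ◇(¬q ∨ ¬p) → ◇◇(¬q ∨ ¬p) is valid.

T, S4, S5

K-tableau for the negation ¬(◇(¬q ∨ ¬p) → ◇◇(¬q ∨ ¬p)):
1. ¬(◇(¬q ∨ ¬p) → ◇◇(¬q ∨ ¬p)), u
2. ◇(¬q ∨ ¬p), u   [¬→-rule on 1]
3. ¬◇◇(¬q ∨ ¬p), u   [¬→-rule on 1]
4. ¬q ∨ ¬p, v   [◇-rule on 2: fresh world v, uRv]
5. ¬◇(¬q ∨ ¬p), v   [¬◇-rule on 3 via uRv]
6. ¬p, v   [∨-rule on 4 (branches; this branch)]
Accessibility: uRv
Complete open branch: countermodel on a K-frame, so not valid in K.
T-tableau for the negation ¬(◇(¬q ∨ ¬p) → ◇◇(¬q ∨ ¬p)):
1. ¬(◇(¬q ∨ ¬p) → ◇◇(¬q ∨ ¬p)), u
2. ◇(¬q ∨ ¬p), u   [¬→-rule on 1]
3. ¬◇◇(¬q ∨ ¬p), u   [¬→-rule on 1]
4. ¬◇(¬q ∨ ¬p), u   [¬◇-rule on 3 via uRu]
5. ¬(¬q ∨ ¬p), u   [¬◇-rule on 4 via uRu]
6. q, u   [¬∨-rule on 5]
7. p, u   [¬∨-rule on 5]
8. ¬q ∨ ¬p, v   [◇-rule on 2: fresh world v, uRv]
9. ¬◇(¬q ∨ ¬p), v   [¬◇-rule on 3 via uRv]
10. ¬(¬q ∨ ¬p), v   [¬◇-rule on 4 via uRv]
11. q, v   [¬∨-rule on 10]
12. p, v   [¬∨-rule on 10]
13. ¬p, v   [∨-rule on 8 (branches; this branch)]
Accessibility: uRu, uRv, vRv
Branch closes: p and ¬p both at v.
Every branch closes (one shown): valid in T, hence also in S4, S5 (every theorem of T is a theorem of S4 and S5).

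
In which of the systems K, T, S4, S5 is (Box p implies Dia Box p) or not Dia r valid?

T, S4, S5

T-tableau for the negation not ((Box p implies Dia Box p) or not Dia r):
1. not ((Box p implies Dia Box p) or not Dia r), 0
2. not (Box p implies Dia Box p), 0
3. Dia r, 0
4. Box p, 0
5. not Dia Box p, 0
6. p, 0
7. not Box p, 0
8. r, 1
9. p, 1
10. not Box p, 1
11. not p, 2
12. p, 2
Accessibility: 0R0, 0R1, 0R2, 1R1, 2R2
Branch closes: p and not p both at 2.
Every branch closes (one shown): valid in T, hence also in S4, S5 (every theorem of T is a theorem of S4 and S5).
K-tableau for the negation not ((Box p implies Dia Box p) or not Dia r):
1. not ((Box p implies Dia Box p) or not Dia r), 0
2. not (Box p implies Dia Box p), 0
3. Dia r, 0
4. Box p, 0
5. not Dia Box p, 0
6. r, 1
7. p, 1
8. not Box p, 1
9. not p, 2
Accessibility: 0R1, 1R2
Complete open branch: countermodel on a K-frame, so not valid in K.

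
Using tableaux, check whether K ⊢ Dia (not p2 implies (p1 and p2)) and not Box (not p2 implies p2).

Tableau for the negation not (Dia (not p2 implies (p1 and p2)) and not Box (not p2 implies p2)):
1. not (Dia (not p2 implies (p1 and p2)) and not Box (not p2 implies p2)), w0
2. Box (not p2 implies p2), w0
The negation has an open branch (countermodel exists).

No, not valid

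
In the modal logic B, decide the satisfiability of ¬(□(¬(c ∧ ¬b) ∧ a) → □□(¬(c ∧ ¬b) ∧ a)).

Yes, satisfiable

1. ¬(□(¬(c ∧ ¬b) ∧ a) → □□(¬(c ∧ ¬b) ∧ a)), u
2. □(¬(c ∧ ¬b) ∧ a), u
3. ¬□□(¬(c ∧ ¬b) ∧ a), u
4. ¬(c ∧ ¬b) ∧ a, u
5. ¬(c ∧ ¬b), u
6. a, u
7. b, u
8. ¬□(¬(c ∧ ¬b) ∧ a), v
9. ¬(c ∧ ¬b) ∧ a, v
10. ¬(c ∧ ¬b), v
11. a, v
12. b, v
13. ¬(¬(c ∧ ¬b) ∧ a), w
14. ¬a, w
Accessibility: uRu, uRv, vRu, vRv, vRw, wRv, wRw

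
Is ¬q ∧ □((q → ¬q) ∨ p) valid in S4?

Invalid (countermodel exists)

Tableau for the negation ¬(¬q ∧ □((q → ¬q) ∨ p)):
1. ¬(¬q ∧ □((q → ¬q) ∨ p)), w0
2. ¬□((q → ¬q) ∨ p), w0
3. ¬((q → ¬q) ∨ p), w1
4. ¬(q → ¬q), w1
5. ¬p, w1
6. q, w1
Accessibility: w0Rw0, w0Rw1, w1Rw1
The negation has an open branch (countermodel exists).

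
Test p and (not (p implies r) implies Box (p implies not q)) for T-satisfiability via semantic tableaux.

Yes, satisfiable

1. p and (not (p implies r) implies Box (p implies not q)), u
2. p, u   [and-rule on 1]
3. not (p implies r) implies Box (p implies not q), u   [and-rule on 1]
4. Box (p implies not q), u   [implies-rule on 3 (branches; this branch)]
5. p implies not q, u   [Box-rule on 4 via uRu]
6. not q, u   [implies-rule on 5 (branches; this branch)]
Accessibility: uRu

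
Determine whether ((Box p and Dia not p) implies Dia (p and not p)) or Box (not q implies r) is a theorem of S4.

Yes, valid

Tableau for the negation not (((Box p and Dia not p) implies Dia (p and not p)) or Box (not q implies r)):
1. not (((Box p and Dia not p) implies Dia (p and not p)) or Box (not q implies r)), 0
2. not ((Box p and Dia not p) implies Dia (p and not p)), 0   [neg-or-rule on 1]
3. not Box (not q implies r), 0   [neg-or-rule on 1]
4. Box p and Dia not p, 0   [neg-implies-rule on 2]
5. not Dia (p and not p), 0   [neg-implies-rule on 2]
6. Box p, 0   [and-rule on 4]
7. Dia not p, 0   [and-rule on 4]
8. not (p and not p), 0   [neg-Dia-rule on 5 via 0R0]
9. p, 0   [Box-rule on 6 via 0R0]
10. not (not q implies r), 1   [neg-Box-rule on 3: fresh world 1, 0R1]
11. not q, 1   [neg-implies-rule on 10]
12. not r, 1   [neg-implies-rule on 10]
13. not (p and not p), 1   [neg-Dia-rule on 5 via 0R1]
14. p, 1   [Box-rule on 6 via 0R1]
15. not p, 2   [Dia-rule on 7: fresh world 2, 0R2]
16. not (p and not p), 2   [neg-Dia-rule on 5 via 0R2]
17. p, 2   [Box-rule on 6 via 0R2]
Accessibility: 0R0, 0R1, 0R2, 1R1, 2R2
Branch closes: p and not p both at 2.
All branches of the negation close; one closing branch shown above.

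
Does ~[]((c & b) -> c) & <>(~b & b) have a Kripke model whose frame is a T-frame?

No, unsatisfiable

1. ~[]((c & b) -> c) & <>(~b & b), 0
2. ~[]((c & b) -> c), 0
3. <>(~b & b), 0
4. ~((c & b) -> c), 1
5. c & b, 1
6. ~c, 1
7. c, 1
8. b, 1
Accessibility: 0R0, 0R1, 1R1
Branch closes: c and ~c both at 1.
(One branch shown.) All branches close.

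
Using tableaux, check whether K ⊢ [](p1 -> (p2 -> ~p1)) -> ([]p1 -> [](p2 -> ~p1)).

Valid in K

Tableau for the negation ~([](p1 -> (p2 -> ~p1)) -> ([]p1 -> [](p2 -> ~p1))):
1. ~([](p1 -> (p2 -> ~p1)) -> ([]p1 -> [](p2 -> ~p1))), 0
2. [](p1 -> (p2 -> ~p1)), 0
3. ~([]p1 -> [](p2 -> ~p1)), 0
4. []p1, 0
5. ~[](p2 -> ~p1), 0
6. ~(p2 -> ~p1), 1
7. p2, 1
8. p1, 1
9. p1 -> (p2 -> ~p1), 1
10. p2 -> ~p1, 1
11. ~p1, 1
Accessibility: 0R1
Branch closes: p1 and ~p1 both at 1.
Every branch of the negation's tableau closes; the branch above is one of them.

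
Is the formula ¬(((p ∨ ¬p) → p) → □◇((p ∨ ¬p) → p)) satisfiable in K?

Yes, satisfiable

1. ¬(((p ∨ ¬p) → p) → □◇((p ∨ ¬p) → p)), w0
2. (p ∨ ¬p) → p, w0
3. ¬□◇((p ∨ ¬p) → p), w0
4. p, w0
5. ¬◇((p ∨ ¬p) → p), w1
Accessibility: w0Rw1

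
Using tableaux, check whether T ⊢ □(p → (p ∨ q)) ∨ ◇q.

Valid in T

Tableau for the negation ¬(□(p → (p ∨ q)) ∨ ◇q):
1. ¬(□(p → (p ∨ q)) ∨ ◇q), 0
2. ¬□(p → (p ∨ q)), 0
3. ¬◇q, 0
4. ¬q, 0
5. ¬(p → (p ∨ q)), 1
6. p, 1
7. ¬(p ∨ q), 1
8. ¬p, 1
9. ¬q, 1
Accessibility: 0R0, 0R1, 1R1
Branch closes: p and ¬p both at 1.
Every branch of the negation's tableau closes; the branch above is one of them.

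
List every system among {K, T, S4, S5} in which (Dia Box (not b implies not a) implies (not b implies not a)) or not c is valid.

S5

S4-tableau for the negation not ((Dia Box (not b implies not a) implies (not b implies not a)) or not c):
1. not ((Dia Box (not b implies not a) implies (not b implies not a)) or not c), 0
2. not (Dia Box (not b implies not a) implies (not b implies not a)), 0
3. c, 0
4. Dia Box (not b implies not a), 0
5. not (not b implies not a), 0
6. not b, 0
7. a, 0
8. Box (not b implies not a), 1
9. not b implies not a, 1
10. not a, 1
Accessibility: 0R0, 0R1, 1R1
Complete open branch: countermodel on an S4-frame, so not valid in S4, nor in K, T (the same frame is also a K-frame and a T-frame).
S5-tableau for the negation not ((Dia Box (not b implies not a) implies (not b implies not a)) or not c):
1. not ((Dia Box (not b implies not a) implies (not b implies not a)) or not c), 0
2. not (Dia Box (not b implies not a) implies (not b implies not a)), 0
3. c, 0
4. Dia Box (not b implies not a), 0
5. not (not b implies not a), 0
6. not b, 0
7. a, 0
8. Box (not b implies not a), 1
9. not b implies not a, 0
10. not b implies not a, 1
11. not a, 0
Accessibility: 0R0, 0R1, 1R0, 1R1
Branch closes: a and not a both at 0.
Every branch closes (one shown): valid in S5.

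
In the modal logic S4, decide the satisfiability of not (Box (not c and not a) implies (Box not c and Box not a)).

Unsatisfiable (every branch closes)

1. not (Box (not c and not a) implies (Box not c and Box not a)), 0
2. Box (not c and not a), 0
3. not (Box not c and Box not a), 0
4. not c and not a, 0
5. not c, 0
6. not a, 0
7. not Box not a, 0
8. a, 1
9. not c and not a, 1
10. not c, 1
11. not a, 1
Accessibility: 0R0, 0R1, 1R1
Branch closes: a and not a both at 1.
(One branch shown.) All branches close.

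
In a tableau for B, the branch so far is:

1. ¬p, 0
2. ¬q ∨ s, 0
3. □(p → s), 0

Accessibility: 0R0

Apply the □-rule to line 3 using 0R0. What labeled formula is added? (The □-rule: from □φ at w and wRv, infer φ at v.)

p → s, 0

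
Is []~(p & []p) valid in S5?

Not valid

Tableau for the negation ~[]~(p & []p):
1. ~[]~(p & []p), u
2. p & []p, v   [~[]-rule on 1: fresh world v, uRv]
3. p, v   [&-rule on 2]
4. []p, v   [&-rule on 2]
5. p, u   [[]-rule on 4 via vRu]
Accessibility: uRu, uRv, vRu, vRv
The negation has an open branch (countermodel exists).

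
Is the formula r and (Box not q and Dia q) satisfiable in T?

1. r and (Box not q and Dia q), w0
2. r, w0
3. Box not q and Dia q, w0
4. Box not q, w0
5. Dia q, w0
6. not q, w0
7. q, w1
8. not q, w1
Accessibility: w0Rw0, w0Rw1, w1Rw1
Branch closes: q and not q both at w1.
All branches of the tableau close; one closing branch shown above.

No, unsatisfiable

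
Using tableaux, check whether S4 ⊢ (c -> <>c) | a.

Tableau for the negation ~((c -> <>c) | a):
1. ~((c -> <>c) | a), 0
2. ~(c -> <>c), 0
3. ~a, 0
4. c, 0
5. ~<>c, 0
6. ~c, 0
Accessibility: 0R0
Branch closes: c and ~c both at 0.
Every branch of the negation's tableau closes; the branch above is one of them.

Yes, valid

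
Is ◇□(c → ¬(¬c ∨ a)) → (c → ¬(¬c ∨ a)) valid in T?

Tableau for the negation ¬(◇□(c → ¬(¬c ∨ a)) → (c → ¬(¬c ∨ a))):
1. ¬(◇□(c → ¬(¬c ∨ a)) → (c → ¬(¬c ∨ a))), 0
2. ◇□(c → ¬(¬c ∨ a)), 0   [¬→-rule on 1]
3. ¬(c → ¬(¬c ∨ a)), 0   [¬→-rule on 1]
4. c, 0   [¬→-rule on 3]
5. ¬c ∨ a, 0   [¬→-rule on 3]
6. a, 0   [∨-rule on 5 (branches; this branch)]
7. □(c → ¬(¬c ∨ a)), 1   [◇-rule on 2: fresh world 1, 0R1]
8. c → ¬(¬c ∨ a), 1   [□-rule on 7 via 1R1]
9. ¬(¬c ∨ a), 1   [→-rule on 8 (branches; this branch)]
10. c, 1   [¬∨-rule on 9]
11. ¬a, 1   [¬∨-rule on 9]
Accessibility: 0R0, 0R1, 1R1
The negation has an open branch (countermodel exists).

Not valid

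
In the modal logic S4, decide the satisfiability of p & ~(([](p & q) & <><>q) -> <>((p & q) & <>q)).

Unsatisfiable (every branch closes)

1. p & ~(([](p & q) & <><>q) -> <>((p & q) & <>q)), 0
2. p, 0   [&-rule on 1]
3. ~(([](p & q) & <><>q) -> <>((p & q) & <>q)), 0   [&-rule on 1]
4. [](p & q) & <><>q, 0   [~->-rule on 3]
5. ~<>((p & q) & <>q), 0   [~->-rule on 3]
6. [](p & q), 0   [&-rule on 4]
7. <><>q, 0   [&-rule on 4]
8. ~((p & q) & <>q), 0   [~<>-rule on 5 via 0R0]
9. p & q, 0   [[]-rule on 6 via 0R0]
10. q, 0   [&-rule on 9]
11. ~<>q, 0   [~&-rule on 8 (branches; this branch)]
12. ~q, 0   [~<>-rule on 11 via 0R0]
Accessibility: 0R0
Branch closes: q and ~q both at 0.
Every branch closes; the branch above is one of them.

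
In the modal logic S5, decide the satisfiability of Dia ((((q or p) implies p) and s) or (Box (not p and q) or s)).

Yes, satisfiable

1. Dia ((((q or p) implies p) and s) or (Box (not p and q) or s)), u
2. (((q or p) implies p) and s) or (Box (not p and q) or s), v
3. Box (not p and q) or s, v
4. s, v
Accessibility: uRu, uRv, vRu, vRv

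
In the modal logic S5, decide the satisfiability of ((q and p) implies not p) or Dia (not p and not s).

Yes, satisfiable

1. ((q and p) implies not p) or Dia (not p and not s), 0
2. Dia (not p and not s), 0   [or-rule on 1 (branches; this branch)]
3. not p and not s, 1   [Dia-rule on 2: fresh world 1, 0R1]
4. not p, 1   [and-rule on 3]
5. not s, 1   [and-rule on 3]
Accessibility: 0R0, 0R1, 1R0, 1R1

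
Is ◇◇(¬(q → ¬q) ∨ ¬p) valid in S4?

Tableau for the negation ¬◇◇(¬(q → ¬q) ∨ ¬p):
1. ¬◇◇(¬(q → ¬q) ∨ ¬p), 0
2. ¬◇(¬(q → ¬q) ∨ ¬p), 0
3. ¬(¬(q → ¬q) ∨ ¬p), 0
4. q → ¬q, 0
5. p, 0
6. ¬q, 0
Accessibility: 0R0
The negation has an open branch (countermodel exists).

No, not valid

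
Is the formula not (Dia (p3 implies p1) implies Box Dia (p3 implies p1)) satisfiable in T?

Yes, satisfiable

1. not (Dia (p3 implies p1) implies Box Dia (p3 implies p1)), w0
2. Dia (p3 implies p1), w0
3. not Box Dia (p3 implies p1), w0
4. p3 implies p1, w1
5. p1, w1
6. not Dia (p3 implies p1), w2
7. not (p3 implies p1), w2
8. p3, w2
9. not p1, w2
Accessibility: w0Rw0, w0Rw1, w0Rw2, w1Rw1, w2Rw2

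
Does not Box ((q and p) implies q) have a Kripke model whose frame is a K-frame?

1. not Box ((q and p) implies q), w0
2. not ((q and p) implies q), w1   [neg-Box-rule on 1: fresh world w1, w0Rw1]
3. q and p, w1   [neg-implies-rule on 2]
4. not q, w1   [neg-implies-rule on 2]
5. q, w1   [and-rule on 3]
6. p, w1   [and-rule on 3]
Accessibility: w0Rw1
Branch closes: q and not q both at w1.
(One branch shown.) All branches close.

Unsatisfiable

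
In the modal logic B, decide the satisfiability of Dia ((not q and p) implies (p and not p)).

Yes, satisfiable

1. Dia ((not q and p) implies (p and not p)), 0
2. (not q and p) implies (p and not p), 1
3. not (not q and p), 1
4. not p, 1
Accessibility: 0R0, 0R1, 1R0, 1R1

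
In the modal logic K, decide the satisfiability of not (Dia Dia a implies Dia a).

Yes, satisfiable

1. not (Dia Dia a implies Dia a), w0
2. Dia Dia a, w0
3. not Dia a, w0
4. Dia a, w1
5. not a, w1
6. a, w2
Accessibility: w0Rw1, w1Rw2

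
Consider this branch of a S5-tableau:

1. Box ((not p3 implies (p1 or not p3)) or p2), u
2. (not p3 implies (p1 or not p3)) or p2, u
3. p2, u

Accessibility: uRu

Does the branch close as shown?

No atom appears with both signs at the same world.

Not closed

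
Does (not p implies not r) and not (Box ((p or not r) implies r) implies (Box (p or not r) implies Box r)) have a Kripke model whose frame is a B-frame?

Unsatisfiable (every branch closes)

1. (not p implies not r) and not (Box ((p or not r) implies r) implies (Box (p or not r) implies Box r)), 0
2. not p implies not r, 0
3. not (Box ((p or not r) implies r) implies (Box (p or not r) implies Box r)), 0
4. Box ((p or not r) implies r), 0
5. not (Box (p or not r) implies Box r), 0
6. Box (p or not r), 0
7. not Box r, 0
8. (p or not r) implies r, 0
9. p or not r, 0
10. p, 0
11. r, 0
12. not r, 1
13. (p or not r) implies r, 1
14. p or not r, 1
15. not (p or not r), 1
16. not p, 1
17. r, 1
Accessibility: 0R0, 0R1, 1R0, 1R1
Branch closes: r and not r both at 1.
(One branch shown.) All branches close.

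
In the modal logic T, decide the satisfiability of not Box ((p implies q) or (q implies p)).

1. not Box ((p implies q) or (q implies p)), w0
2. not ((p implies q) or (q implies p)), w1
3. not (p implies q), w1
4. not (q implies p), w1
5. p, w1
6. not q, w1
7. q, w1
8. not p, w1
Accessibility: w0Rw0, w0Rw1, w1Rw1
Branch closes: q and not q both at w1.
Every branch closes; the branch above is one of them.

Unsatisfiable (every branch closes)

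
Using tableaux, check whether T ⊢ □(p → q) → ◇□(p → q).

Tableau for the negation ¬(□(p → q) → ◇□(p → q)):
1. ¬(□(p → q) → ◇□(p → q)), u
2. □(p → q), u   [¬→-rule on 1]
3. ¬◇□(p → q), u   [¬→-rule on 1]
4. p → q, u   [□-rule on 2 via uRu]
5. ¬□(p → q), u   [¬◇-rule on 3 via uRu]
6. q, u   [→-rule on 4 (branches; this branch)]
7. ¬(p → q), v   [¬□-rule on 5: fresh world v, uRv]
8. p, v   [¬→-rule on 7]
9. ¬q, v   [¬→-rule on 7]
10. p → q, v   [□-rule on 2 via uRv]
11. ¬□(p → q), v   [¬◇-rule on 3 via uRv]
12. q, v   [→-rule on 10 (branches; this branch)]
Accessibility: uRu, uRv, vRv
Branch closes: q and ¬q both at v.
All branches of the negation close; one closing branch shown above.

Valid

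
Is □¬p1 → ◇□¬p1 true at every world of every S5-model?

Tableau for the negation ¬(□¬p1 → ◇□¬p1):
1. ¬(□¬p1 → ◇□¬p1), u
2. □¬p1, u
3. ¬◇□¬p1, u
4. ¬p1, u
5. ¬□¬p1, u
6. p1, v
7. ¬p1, v
Accessibility: uRu, uRv, vRu, vRv
Branch closes: p1 and ¬p1 both at v.
All branches of the negation close; one closing branch shown above.

Valid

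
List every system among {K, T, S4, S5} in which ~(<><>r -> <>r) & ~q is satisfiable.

S4-tableau for the formula:
1. ~(<><>r -> <>r) & ~q, 0
2. ~(<><>r -> <>r), 0
3. ~q, 0
4. <><>r, 0
5. ~<>r, 0
6. ~r, 0
7. <>r, 1
8. ~r, 1
9. r, 2
10. ~r, 2
Accessibility: 0R0, 0R1, 0R2, 1R1, 1R2, 2R2
Branch closes: r and ~r both at 2.
Every branch closes (one shown): unsatisfiable in S4, hence also in S5 (every S5-frame is an S4-frame).
T-tableau for the formula:
1. ~(<><>r -> <>r) & ~q, 0
2. ~(<><>r -> <>r), 0
3. ~q, 0
4. <><>r, 0
5. ~<>r, 0
6. ~r, 0
7. <>r, 1
8. ~r, 1
9. r, 2
Accessibility: 0R0, 0R1, 1R1, 1R2, 2R2
Complete open branch: satisfiable in T, hence also in K (this T-model is also a K-model).

K, T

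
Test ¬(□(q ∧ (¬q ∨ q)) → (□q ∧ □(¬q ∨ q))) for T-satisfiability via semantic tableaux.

1. ¬(□(q ∧ (¬q ∨ q)) → (□q ∧ □(¬q ∨ q))), u
2. □(q ∧ (¬q ∨ q)), u
3. ¬(□q ∧ □(¬q ∨ q)), u
4. q ∧ (¬q ∨ q), u
5. q, u
6. ¬q ∨ q, u
7. ¬□q, u
8. ¬q, v
9. q ∧ (¬q ∨ q), v
10. q, v
11. ¬q ∨ q, v
Accessibility: uRu, uRv, vRv
Branch closes: q and ¬q both at v.
Every branch closes; the branch above is one of them.

No, unsatisfiable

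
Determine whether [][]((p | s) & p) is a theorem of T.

Tableau for the negation ~[][]((p | s) & p):
1. ~[][]((p | s) & p), w0
2. ~[]((p | s) & p), w1
3. ~((p | s) & p), w2
4. ~p, w2
Accessibility: w0Rw0, w0Rw1, w1Rw1, w1Rw2, w2Rw2
The negation has an open branch (countermodel exists).

Not valid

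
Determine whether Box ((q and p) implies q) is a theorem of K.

Tableau for the negation not Box ((q and p) implies q):
1. not Box ((q and p) implies q), w0
2. not ((q and p) implies q), w1
3. q and p, w1
4. not q, w1
5. q, w1
6. p, w1
Accessibility: w0Rw1
Branch closes: q and not q both at w1.
All branches of the negation close; one closing branch shown above.

Yes, valid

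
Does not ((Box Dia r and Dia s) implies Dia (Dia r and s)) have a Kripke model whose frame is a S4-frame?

Unsatisfiable

1. not ((Box Dia r and Dia s) implies Dia (Dia r and s)), w0
2. Box Dia r and Dia s, w0   [neg-implies-rule on 1]
3. not Dia (Dia r and s), w0   [neg-implies-rule on 1]
4. Box Dia r, w0   [and-rule on 2]
5. Dia s, w0   [and-rule on 2]
6. not (Dia r and s), w0   [neg-Dia-rule on 3 via w0Rw0]
7. Dia r, w0   [Box-rule on 4 via w0Rw0]
8. not s, w0   [neg-and-rule on 6 (branches; this branch)]
9. s, w1   [Dia-rule on 5: fresh world w1, w0Rw1]
10. not (Dia r and s), w1   [neg-Dia-rule on 3 via w0Rw1]
11. Dia r, w1   [Box-rule on 4 via w0Rw1]
12. not Dia r, w1   [neg-and-rule on 10 (branches; this branch)]
13. not r, w1   [neg-Dia-rule on 12 via w1Rw1]
14. r, w2   [Dia-rule on 7: fresh world w2, w0Rw2]
15. not (Dia r and s), w2   [neg-Dia-rule on 3 via w0Rw2]
16. Dia r, w2   [Box-rule on 4 via w0Rw2]
17. not s, w2   [neg-and-rule on 15 (branches; this branch)]
18. r, w3   [Dia-rule on 11: fresh world w3, w1Rw3]
19. not (Dia r and s), w3   [neg-Dia-rule on 3 via w0Rw3]
20. Dia r, w3   [Box-rule on 4 via w0Rw3]
21. not r, w3   [neg-Dia-rule on 12 via w1Rw3]
Accessibility: w0Rw0, w0Rw1, w0Rw2, w0Rw3, w1Rw1, w1Rw3, w2Rw2, w3Rw3
Branch closes: r and not r both at w3.
All branches of the tableau close; one closing branch shown above.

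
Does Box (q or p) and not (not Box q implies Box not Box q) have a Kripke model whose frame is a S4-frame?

1. Box (q or p) and not (not Box q implies Box not Box q), u
2. Box (q or p), u   [and-rule on 1]
3. not (not Box q implies Box not Box q), u   [and-rule on 1]
4. not Box q, u   [neg-implies-rule on 3]
5. not Box not Box q, u   [neg-implies-rule on 3]
6. q or p, u   [Box-rule on 2 via uRu]
7. p, u   [or-rule on 6 (branches; this branch)]
8. not q, v   [neg-Box-rule on 4: fresh world v, uRv]
9. q or p, v   [Box-rule on 2 via uRv]
10. p, v   [or-rule on 9 (branches; this branch)]
11. Box q, w   [neg-Box-rule on 5: fresh world w, uRw]
12. q or p, w   [Box-rule on 2 via uRw]
13. q, w   [Box-rule on 11 via wRw]
14. p, w   [or-rule on 12 (branches; this branch)]
Accessibility: uRu, uRv, uRw, vRv, wRw

Satisfiable (open branch found)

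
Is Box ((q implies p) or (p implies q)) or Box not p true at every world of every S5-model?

Yes, valid

Tableau for the negation not (Box ((q implies p) or (p implies q)) or Box not p):
1. not (Box ((q implies p) or (p implies q)) or Box not p), w0
2. not Box ((q implies p) or (p implies q)), w0
3. not Box not p, w0
4. not ((q implies p) or (p implies q)), w1
5. not (q implies p), w1
6. not (p implies q), w1
7. q, w1
8. not p, w1
9. p, w1
10. not q, w1
Accessibility: w0Rw0, w0Rw1, w1Rw0, w1Rw1
Branch closes: p and not p both at w1.
All branches of the negation close; one closing branch shown above.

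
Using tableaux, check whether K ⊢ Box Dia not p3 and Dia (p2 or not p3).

Tableau for the negation not (Box Dia not p3 and Dia (p2 or not p3)):
1. not (Box Dia not p3 and Dia (p2 or not p3)), u
2. not Dia (p2 or not p3), u   [neg-and-rule on 1 (branches; this branch)]
The negation has an open branch (countermodel exists).

Not valid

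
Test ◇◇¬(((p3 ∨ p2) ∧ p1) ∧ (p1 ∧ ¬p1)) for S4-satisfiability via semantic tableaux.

1. ◇◇¬(((p3 ∨ p2) ∧ p1) ∧ (p1 ∧ ¬p1)), u
2. ◇¬(((p3 ∨ p2) ∧ p1) ∧ (p1 ∧ ¬p1)), v
3. ¬(((p3 ∨ p2) ∧ p1) ∧ (p1 ∧ ¬p1)), w
4. ¬(p1 ∧ ¬p1), w
5. p1, w
Accessibility: uRu, uRv, uRw, vRv, vRw, wRw

Satisfiable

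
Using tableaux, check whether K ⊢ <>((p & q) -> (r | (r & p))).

No, not valid

Tableau for the negation ~<>((p & q) -> (r | (r & p))):
1. ~<>((p & q) -> (r | (r & p))), u
The negation has an open branch (countermodel exists).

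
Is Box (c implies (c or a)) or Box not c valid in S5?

Tableau for the negation not (Box (c implies (c or a)) or Box not c):
1. not (Box (c implies (c or a)) or Box not c), 0
2. not Box (c implies (c or a)), 0
3. not Box not c, 0
4. not (c implies (c or a)), 1
5. c, 1
6. not (c or a), 1
7. not c, 1
8. not a, 1
Accessibility: 0R0, 0R1, 1R0, 1R1
Branch closes: c and not c both at 1.
Every branch of the negation's tableau closes; the branch above is one of them.

Valid in S5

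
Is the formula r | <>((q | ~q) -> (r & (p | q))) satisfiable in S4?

1. r | <>((q | ~q) -> (r & (p | q))), 0
2. <>((q | ~q) -> (r & (p | q))), 0   [|-rule on 1 (branches; this branch)]
3. (q | ~q) -> (r & (p | q)), 1   [<>-rule on 2: fresh world 1, 0R1]
4. r & (p | q), 1   [->-rule on 3 (branches; this branch)]
5. r, 1   [&-rule on 4]
6. p | q, 1   [&-rule on 4]
7. q, 1   [|-rule on 6 (branches; this branch)]
Accessibility: 0R0, 0R1, 1R1

Satisfiable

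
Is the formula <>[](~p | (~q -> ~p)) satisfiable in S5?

Satisfiable

1. <>[](~p | (~q -> ~p)), 0
2. [](~p | (~q -> ~p)), 1
3. ~p | (~q -> ~p), 0
4. ~p | (~q -> ~p), 1
5. ~q -> ~p, 0
6. ~q -> ~p, 1
7. ~p, 0
8. ~p, 1
Accessibility: 0R0, 0R1, 1R0, 1R1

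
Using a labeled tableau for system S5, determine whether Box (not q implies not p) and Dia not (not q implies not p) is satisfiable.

No, unsatisfiable

1. Box (not q implies not p) and Dia not (not q implies not p), 0
2. Box (not q implies not p), 0   [and-rule on 1]
3. Dia not (not q implies not p), 0   [and-rule on 1]
4. not q implies not p, 0   [Box-rule on 2 via 0R0]
5. not p, 0   [implies-rule on 4 (branches; this branch)]
6. not (not q implies not p), 1   [Dia-rule on 3: fresh world 1, 0R1]
7. not q, 1   [neg-implies-rule on 6]
8. p, 1   [neg-implies-rule on 6]
9. not q implies not p, 1   [Box-rule on 2 via 0R1]
10. not p, 1   [implies-rule on 9 (branches; this branch)]
Accessibility: 0R0, 0R1, 1R0, 1R1
Branch closes: p and not p both at 1.
All branches of the tableau close; one closing branch shown above.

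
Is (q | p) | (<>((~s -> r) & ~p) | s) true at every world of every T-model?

Invalid (countermodel exists)

Tableau for the negation ~((q | p) | (<>((~s -> r) & ~p) | s)):
1. ~((q | p) | (<>((~s -> r) & ~p) | s)), w0
2. ~(q | p), w0   [~|-rule on 1]
3. ~(<>((~s -> r) & ~p) | s), w0   [~|-rule on 1]
4. ~q, w0   [~|-rule on 2]
5. ~p, w0   [~|-rule on 2]
6. ~<>((~s -> r) & ~p), w0   [~|-rule on 3]
7. ~s, w0   [~|-rule on 3]
8. ~((~s -> r) & ~p), w0   [~<>-rule on 6 via w0Rw0]
9. ~(~s -> r), w0   [~&-rule on 8 (branches; this branch)]
10. ~r, w0   [~->-rule on 9]
Accessibility: w0Rw0
The negation has an open branch (countermodel exists).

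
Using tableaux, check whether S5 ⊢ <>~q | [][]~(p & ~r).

Tableau for the negation ~(<>~q | [][]~(p & ~r)):
1. ~(<>~q | [][]~(p & ~r)), 0
2. ~<>~q, 0
3. ~[][]~(p & ~r), 0
4. q, 0
5. ~[]~(p & ~r), 1
6. q, 1
7. p & ~r, 2
8. p, 2
9. ~r, 2
10. q, 2
Accessibility: 0R0, 0R1, 0R2, 1R0, 1R1, 1R2, 2R0, 2R1, 2R2
The negation has an open branch (countermodel exists).

Invalid (countermodel exists)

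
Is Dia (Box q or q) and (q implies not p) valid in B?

Not valid

Tableau for the negation not (Dia (Box q or q) and (q implies not p)):
1. not (Dia (Box q or q) and (q implies not p)), u
2. not (q implies not p), u
3. q, u
4. p, u
Accessibility: uRu
The negation has an open branch (countermodel exists).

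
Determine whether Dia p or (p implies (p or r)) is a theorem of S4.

Tableau for the negation not (Dia p or (p implies (p or r))):
1. not (Dia p or (p implies (p or r))), w0
2. not Dia p, w0
3. not (p implies (p or r)), w0
4. p, w0
5. not (p or r), w0
6. not p, w0
7. not r, w0
Accessibility: w0Rw0
Branch closes: p and not p both at w0.
Every branch of the negation's tableau closes; the branch above is one of them.

Valid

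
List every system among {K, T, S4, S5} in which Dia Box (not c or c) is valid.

T, S4, S5

T-tableau for the negation not Dia Box (not c or c):
1. not Dia Box (not c or c), u
2. not Box (not c or c), u   [neg-Dia-rule on 1 via uRu]
3. not (not c or c), v   [neg-Box-rule on 2: fresh world v, uRv]
4. c, v   [neg-or-rule on 3]
5. not c, v   [neg-or-rule on 3]
Accessibility: uRu, uRv, vRv
Branch closes: c and not c both at v.
Every branch closes (one shown): valid in T, hence also in S4, S5 (every theorem of T is a theorem of S4 and S5).
K-tableau for the negation not Dia Box (not c or c):
1. not Dia Box (not c or c), u
Complete open branch: countermodel on a K-frame, so not valid in K.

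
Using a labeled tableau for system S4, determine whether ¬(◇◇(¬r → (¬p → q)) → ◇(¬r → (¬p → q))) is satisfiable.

1. ¬(◇◇(¬r → (¬p → q)) → ◇(¬r → (¬p → q))), w0
2. ◇◇(¬r → (¬p → q)), w0
3. ¬◇(¬r → (¬p → q)), w0
4. ¬(¬r → (¬p → q)), w0
5. ¬r, w0
6. ¬(¬p → q), w0
7. ¬p, w0
8. ¬q, w0
9. ◇(¬r → (¬p → q)), w1
10. ¬(¬r → (¬p → q)), w1
11. ¬r, w1
12. ¬(¬p → q), w1
13. ¬p, w1
14. ¬q, w1
15. ¬r → (¬p → q), w2
16. ¬(¬r → (¬p → q)), w2
17. ¬r, w2
18. ¬(¬p → q), w2
19. ¬p, w2
20. ¬q, w2
21. ¬p → q, w2
22. q, w2
Accessibility: w0Rw0, w0Rw1, w0Rw2, w1Rw1, w1Rw2, w2Rw2
Branch closes: q and ¬q both at w2.
Every branch closes; the branch above is one of them.

No, unsatisfiable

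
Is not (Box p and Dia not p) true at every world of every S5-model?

Tableau for the negation Box p and Dia not p:
1. Box p and Dia not p, 0
2. Box p, 0   [and-rule on 1]
3. Dia not p, 0   [and-rule on 1]
4. p, 0   [Box-rule on 2 via 0R0]
5. not p, 1   [Dia-rule on 3: fresh world 1, 0R1]
6. p, 1   [Box-rule on 2 via 0R1]
Accessibility: 0R0, 0R1, 1R0, 1R1
Branch closes: p and not p both at 1.
Every branch of the negation's tableau closes; the branch above is one of them.

Valid in S5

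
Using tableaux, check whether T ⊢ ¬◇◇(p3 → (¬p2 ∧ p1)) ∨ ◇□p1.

Not valid

Tableau for the negation ¬(¬◇◇(p3 → (¬p2 ∧ p1)) ∨ ◇□p1):
1. ¬(¬◇◇(p3 → (¬p2 ∧ p1)) ∨ ◇□p1), u
2. ◇◇(p3 → (¬p2 ∧ p1)), u
3. ¬◇□p1, u
4. ¬□p1, u
5. ◇(p3 → (¬p2 ∧ p1)), v
6. ¬□p1, v
7. ¬p1, w
8. ¬□p1, w
9. p3 → (¬p2 ∧ p1), x
10. ¬p2 ∧ p1, x
11. ¬p2, x
12. p1, x
13. ¬p1, y
14. ¬p1, z
Accessibility: uRu, uRv, uRw, vRv, vRx, vRy, wRw, wRz, xRx, yRy, zRz
The negation has an open branch (countermodel exists).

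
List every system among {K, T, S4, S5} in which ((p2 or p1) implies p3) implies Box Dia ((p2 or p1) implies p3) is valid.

S5-tableau for the negation not (((p2 or p1) implies p3) implies Box Dia ((p2 or p1) implies p3)):
1. not (((p2 or p1) implies p3) implies Box Dia ((p2 or p1) implies p3)), u
2. (p2 or p1) implies p3, u
3. not Box Dia ((p2 or p1) implies p3), u
4. not (p2 or p1), u
5. not p2, u
6. not p1, u
7. not Dia ((p2 or p1) implies p3), v
8. not ((p2 or p1) implies p3), u
9. p2 or p1, u
10. not p3, u
11. not ((p2 or p1) implies p3), v
12. p2 or p1, v
13. not p3, v
14. p1, u
Accessibility: uRu, uRv, vRu, vRv
Branch closes: p1 and not p1 both at u.
Every branch closes (one shown): valid in S5.
S4-tableau for the negation not (((p2 or p1) implies p3) implies Box Dia ((p2 or p1) implies p3)):
1. not (((p2 or p1) implies p3) implies Box Dia ((p2 or p1) implies p3)), u
2. (p2 or p1) implies p3, u
3. not Box Dia ((p2 or p1) implies p3), u
4. p3, u
5. not Dia ((p2 or p1) implies p3), v
6. not ((p2 or p1) implies p3), v
7. p2 or p1, v
8. not p3, v
9. p1, v
Accessibility: uRu, uRv, vRv
Complete open branch: countermodel on an S4-frame, so not valid in S4, nor in K, T (the same frame is also a K-frame and a T-frame).

S5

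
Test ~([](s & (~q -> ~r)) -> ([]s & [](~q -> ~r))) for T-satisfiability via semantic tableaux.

Unsatisfiable

1. ~([](s & (~q -> ~r)) -> ([]s & [](~q -> ~r))), 0
2. [](s & (~q -> ~r)), 0   [~->-rule on 1]
3. ~([]s & [](~q -> ~r)), 0   [~->-rule on 1]
4. s & (~q -> ~r), 0   [[]-rule on 2 via 0R0]
5. s, 0   [&-rule on 4]
6. ~q -> ~r, 0   [&-rule on 4]
7. ~[](~q -> ~r), 0   [~&-rule on 3 (branches; this branch)]
8. ~r, 0   [->-rule on 6 (branches; this branch)]
9. ~(~q -> ~r), 1   [~[]-rule on 7: fresh world 1, 0R1]
10. ~q, 1   [~->-rule on 9]
11. r, 1   [~->-rule on 9]
12. s & (~q -> ~r), 1   [[]-rule on 2 via 0R1]
13. s, 1   [&-rule on 12]
14. ~q -> ~r, 1   [&-rule on 12]
15. ~r, 1   [->-rule on 14 (branches; this branch)]
Accessibility: 0R0, 0R1, 1R1
Branch closes: r and ~r both at 1.
(One branch shown.) All branches close.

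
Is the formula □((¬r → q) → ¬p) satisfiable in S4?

1. □((¬r → q) → ¬p), 0
2. (¬r → q) → ¬p, 0   [□-rule on 1 via 0R0]
3. ¬p, 0   [→-rule on 2 (branches; this branch)]
Accessibility: 0R0

Yes, satisfiable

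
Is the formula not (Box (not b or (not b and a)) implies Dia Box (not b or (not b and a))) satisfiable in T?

Unsatisfiable

1. not (Box (not b or (not b and a)) implies Dia Box (not b or (not b and a))), 0
2. Box (not b or (not b and a)), 0   [neg-implies-rule on 1]
3. not Dia Box (not b or (not b and a)), 0   [neg-implies-rule on 1]
4. not b or (not b and a), 0   [Box-rule on 2 via 0R0]
5. not Box (not b or (not b and a)), 0   [neg-Dia-rule on 3 via 0R0]
6. not b and a, 0   [or-rule on 4 (branches; this branch)]
7. not b, 0   [and-rule on 6]
8. a, 0   [and-rule on 6]
9. not (not b or (not b and a)), 1   [neg-Box-rule on 5: fresh world 1, 0R1]
10. b, 1   [neg-or-rule on 9]
11. not (not b and a), 1   [neg-or-rule on 9]
12. not b or (not b and a), 1   [Box-rule on 2 via 0R1]
13. not Box (not b or (not b and a)), 1   [neg-Dia-rule on 3 via 0R1]
14. not a, 1   [neg-and-rule on 11 (branches; this branch)]
15. not b and a, 1   [or-rule on 12 (branches; this branch)]
16. not b, 1   [and-rule on 15]
17. a, 1   [and-rule on 15]
Accessibility: 0R0, 0R1, 1R1
Branch closes: b and not b both at 1.
Every branch closes; the branch above is one of them.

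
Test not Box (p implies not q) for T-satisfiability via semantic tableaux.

1. not Box (p implies not q), w0
2. not (p implies not q), w1
3. p, w1
4. q, w1
Accessibility: w0Rw0, w0Rw1, w1Rw1

Satisfiable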